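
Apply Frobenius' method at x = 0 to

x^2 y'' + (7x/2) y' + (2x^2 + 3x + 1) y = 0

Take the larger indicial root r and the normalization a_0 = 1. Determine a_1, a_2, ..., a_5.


Write in Frobenius form y'' + (p(x)/x) y' + (q(x)/x^2) y = 0:
  p(x) = 7/2,  q(x) = 2x^2 + 3x + 1.
Indicial equation: r(r-1) + (7/2) r + (1) = 0 -> roots r_1 = -1/2, r_2 = -2.
Take r = r_1 = -1/2. Let y(x) = x^r sum_{n>=0} a_n x^n with a_0 = 1.
Substitute y = x^r sum a_n x^n and match x^{r+n}. The recurrence is
  D(n) a_n + 3 a_{n-1} + 2 a_{n-2} = 0,  where D(n) = (r+n)(r+n-1) + (7/2)(r+n) + (1).
  a_n = [-3 a_{n-1} - 2 a_{n-2}] / D(n).
Since the indicial polynomial factors as (r - r_1)(r - r_2), D(n) = (r_1 + n - r_1)(r_1 + n - r_2) = n(n + 3/2).
Evaluating step by step (a_0 = 1):
  n = 1: D(1) = 1(1 + 3/2) = 5/2; numerator = -3(1) = -3; a_1 = (-3)/(5/2) = -6/5
  n = 2: D(2) = 2(2 + 3/2) = 7; numerator = -3(-6/5) - 2(1) = 8/5; a_2 = (8/5)/(7) = 8/35
  n = 3: D(3) = 3(3 + 3/2) = 27/2; numerator = -3(8/35) - 2(-6/5) = 12/7; a_3 = (12/7)/(27/2) = 8/63
  n = 4: D(4) = 4(4 + 3/2) = 22; numerator = -3(8/63) - 2(8/35) = -88/105; a_4 = (-88/105)/(22) = -4/105
  n = 5: D(5) = 5(5 + 3/2) = 65/2; numerator = -3(-4/105) - 2(8/63) = -44/315; a_5 = (-44/315)/(65/2) = -88/20475

r = -1/2; a_0 = 1; a_1 = -6/5; a_2 = 8/35; a_3 = 8/63; a_4 = -4/105; a_5 = -88/20475


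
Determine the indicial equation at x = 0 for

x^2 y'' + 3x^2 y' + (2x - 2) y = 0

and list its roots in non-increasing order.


Divide by x^2 to reach normal form y'' + P_1(x) y' + P_2(x) y = 0 with P_1(x) = 3 and P_2(x) = 2/x - 2/x^2.
x = 0 is a singular point because the y-coefficient 2/x - 2/x^2 has a pole at x = 0.
It is a regular singular point because x P_1(x) = p(x) = 3x and x^2 P_2(x) = q(x) = 2x - 2 are polynomials, hence analytic at x = 0.
p(0) = 0,  q(0) = -2.
Indicial equation: r(r-1) + p(0) r + q(0) = 0, i.e. r^2 + (p(0) - 1) r + q(0) = 0, i.e. r^2 - 1 r - 2 = 0.
Discriminant: (-1)^2 - 4(-2) = 9, so r = (1 ± 3)/2.
Solving: r_1 = 2, r_2 = -1.

indicial: r^2 - 1 r - 2 = 0; roots r_1 = 2, r_2 = -1


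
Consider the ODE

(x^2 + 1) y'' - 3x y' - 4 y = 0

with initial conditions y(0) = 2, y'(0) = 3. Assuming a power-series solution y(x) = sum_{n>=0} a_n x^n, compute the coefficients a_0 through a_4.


Ansatz: y(x) = sum_{n>=0} a_n x^n, so y'(x) = sum_{n>=1} n a_n x^(n-1) and y''(x) = sum_{n>=2} n(n-1) a_n x^(n-2).
Substitute into P(x) y'' + Q(x) y' + R(x) y = 0 with P(x) = x^2 + 1, Q(x) = -3x, R(x) = -4, and match powers of x.
Initial conditions: a_0 = 2, a_1 = 3.
Setting the coefficient of each power of x to zero and solving order by order (substituting the coefficients already found):
  x^0: 2 a_2 - 4 a_0 = 0  ->  2 a_2 = 4 a_0 = 8  ->  a_2 = 4
  x^1: 6 a_3 - 7 a_1 = 0  ->  6 a_3 = 7 a_1 = 21  ->  a_3 = 7/2
  x^2: 12 a_4 - 8 a_2 = 0  ->  12 a_4 = 8 a_2 = 32  ->  a_4 = 8/3
Truncated series: y(x) = 2 + 3 x + 4 x^2 + (7/2) x^3 + (8/3) x^4 + O(x^5).

a_0 = 2; a_1 = 3; a_2 = 4; a_3 = 7/2; a_4 = 8/3


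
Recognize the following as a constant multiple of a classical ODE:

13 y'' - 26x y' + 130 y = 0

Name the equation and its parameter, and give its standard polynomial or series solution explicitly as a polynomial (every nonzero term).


All three coefficients share the factor 13; dividing through by 13 gives  y'' - 2x y' + 10 y = 0.
This matches the Hermite equation y'' - 2x y' + 2n y = 0 with 2n = 10, so n = 5; the polynomial solution is H_5(x).
With y = sum_k a_k x^k, matching x^k gives (k+2)(k+1) a_{k+2} = 2(k - n) a_k = 2(k - 5) a_k. The right side vanishes at k = 5, so the series with the parity of 5 terminates at degree 5.
Standard normalization: leading coefficient of H_n is 2^n, so a_5 = 2^5 = 32. Work downward with a_k = (k+1)(k+2) a_{k+2} / (2(k - n)):
  a_3 = (4)(5)(32) / (2(3 - 5)) = 640/(-4) = -160
  a_1 = (2)(3)(-160) / (2(1 - 5)) = -960/(-8) = 120
Hence H_5(x) = 32 x^5 - 160 x^3 + 120 x.

H_5(x); series = 32 x^5 - 160 x^3 + 120 x


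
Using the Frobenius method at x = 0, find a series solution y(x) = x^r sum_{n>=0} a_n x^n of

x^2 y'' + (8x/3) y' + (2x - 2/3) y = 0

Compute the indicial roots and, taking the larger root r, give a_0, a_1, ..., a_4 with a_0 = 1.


Write in Frobenius form y'' + (p(x)/x) y' + (q(x)/x^2) y = 0:
  p(x) = 8/3,  q(x) = 2x - 2/3.
Indicial equation: r(r-1) + (8/3) r + (-2/3) = 0 -> roots r_1 = 1/3, r_2 = -2.
Take r = r_1 = 1/3. Let y(x) = x^r sum_{n>=0} a_n x^n with a_0 = 1.
Substitute y = x^r sum a_n x^n and match x^{r+n}. The recurrence is
  D(n) a_n + 2 a_{n-1} = 0,  where D(n) = (r+n)(r+n-1) + (8/3)(r+n) + (-2/3).
  a_n = -2 / D(n) * a_{n-1}.
Since the indicial polynomial factors as (r - r_1)(r - r_2), D(n) = (r_1 + n - r_1)(r_1 + n - r_2) = n(n + 7/3).
Evaluating step by step (a_0 = 1):
  n = 1: D(1) = 1(1 + 7/3) = 10/3; numerator = -2(1) = -2; a_1 = (-2)/(10/3) = -3/5
  n = 2: D(2) = 2(2 + 7/3) = 26/3; numerator = -2(-3/5) = 6/5; a_2 = (6/5)/(26/3) = 9/65
  n = 3: D(3) = 3(3 + 7/3) = 16; numerator = -2(9/65) = -18/65; a_3 = (-18/65)/(16) = -9/520
  n = 4: D(4) = 4(4 + 7/3) = 76/3; numerator = -2(-9/520) = 9/260; a_4 = (9/260)/(76/3) = 27/19760

r = 1/3; a_0 = 1; a_1 = -3/5; a_2 = 9/65; a_3 = -9/520; a_4 = 27/19760


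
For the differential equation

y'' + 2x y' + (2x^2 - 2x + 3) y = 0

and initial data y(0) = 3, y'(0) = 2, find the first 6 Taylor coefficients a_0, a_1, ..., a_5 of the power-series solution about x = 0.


Ansatz: y(x) = sum_{n>=0} a_n x^n, so y'(x) = sum_{n>=1} n a_n x^(n-1) and y''(x) = sum_{n>=2} n(n-1) a_n x^(n-2).
Substitute into P(x) y'' + Q(x) y' + R(x) y = 0 with P(x) = 1, Q(x) = 2x, R(x) = 2x^2 - 2x + 3, and match powers of x.
Initial conditions: a_0 = 3, a_1 = 2.
Setting the coefficient of each power of x to zero and solving order by order (substituting the coefficients already found):
  x^0: 2 a_2 + 3 a_0 = 0  ->  2 a_2 = -3 a_0 = -9  ->  a_2 = -9/2
  x^1: 6 a_3 + 5 a_1 - 2 a_0 = 0  ->  6 a_3 = -5 a_1 + 2 a_0 = -4  ->  a_3 = -2/3
  x^2: 12 a_4 + 7 a_2 - 2 a_1 + 2 a_0 = 0  ->  12 a_4 = -7 a_2 + 2 a_1 - 2 a_0 = 59/2  ->  a_4 = 59/24
  x^3: 20 a_5 + 9 a_3 - 2 a_2 + 2 a_1 = 0  ->  20 a_5 = -9 a_3 + 2 a_2 - 2 a_1 = -7  ->  a_5 = -7/20
Truncated series: y(x) = 3 + 2 x - (9/2) x^2 - (2/3) x^3 + (59/24) x^4 - (7/20) x^5 + O(x^6).

a_0 = 3; a_1 = 2; a_2 = -9/2; a_3 = -2/3; a_4 = 59/24; a_5 = -7/20


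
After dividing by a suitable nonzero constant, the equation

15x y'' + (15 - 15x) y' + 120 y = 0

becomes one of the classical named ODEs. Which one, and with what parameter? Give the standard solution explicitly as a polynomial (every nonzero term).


All three coefficients share the factor 15; dividing through by 15 gives  x y'' + (1 - x) y' + 8 y = 0.
This matches the Laguerre equation x y'' + (1 - x) y' + n y = 0 with n = 8; the polynomial solution is L_8(x).
With y = sum_k a_k x^k, matching x^k gives (k+1)k a_{k+1} + (k+1) a_{k+1} - k a_k + n a_k = 0, i.e. (k+1)^2 a_{k+1} = (k - n) a_k = (k - 8) a_k. The right side vanishes at k = 8, so the series terminates at degree 8.
Standard normalization L_n(0) = 1 gives a_0 = 1. Work upward with a_{k+1} = (k - 8) a_k / (k+1)^2:
  a_1 = (0 - 8)(1) / 1^2 = -8/1 = -8
  a_2 = (1 - 8)(-8) / 2^2 = 56/4 = 14
  a_3 = (2 - 8)(14) / 3^2 = -84/9 = -28/3
  a_4 = (3 - 8)(-28/3) / 4^2 = (140/3)/16 = 35/12
  a_5 = (4 - 8)(35/12) / 5^2 = (-35/3)/25 = -7/15
  a_6 = (5 - 8)(-7/15) / 6^2 = (7/5)/36 = 7/180
  a_7 = (6 - 8)(7/180) / 7^2 = (-7/90)/49 = -1/630
  a_8 = (7 - 8)(-1/630) / 8^2 = (1/630)/64 = 1/40320
Hence L_8(x) = x^8/40320 - x^7/630 + 7 x^6/180 - 7 x^5/15 + 35 x^4/12 - 28 x^3/3 + 14 x^2 - 8 x + 1.

L_8(x); series = x^8/40320 - x^7/630 + 7 x^6/180 - 7 x^5/15 + 35 x^4/12 - 28 x^3/3 + 14 x^2 - 8 x + 1


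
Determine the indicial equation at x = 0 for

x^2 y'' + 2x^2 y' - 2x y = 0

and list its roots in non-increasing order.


Divide by x^2 to reach normal form y'' + P_1(x) y' + P_2(x) y = 0 with P_1(x) = 2 and P_2(x) = -2/x.
x = 0 is a singular point because the y-coefficient -2/x has a pole at x = 0.
It is a regular singular point because x P_1(x) = p(x) = 2x and x^2 P_2(x) = q(x) = -2x are polynomials, hence analytic at x = 0.
p(0) = 0,  q(0) = 0.
Indicial equation: r(r-1) + p(0) r + q(0) = 0, i.e. r^2 + (p(0) - 1) r + q(0) = 0, i.e. r^2 - 1 r = 0.
Discriminant: (-1)^2 - 4(0) = 1, so r = (1 ± 1)/2.
Solving: r_1 = 1, r_2 = 0.

indicial: r^2 - 1 r = 0; roots r_1 = 1, r_2 = 0


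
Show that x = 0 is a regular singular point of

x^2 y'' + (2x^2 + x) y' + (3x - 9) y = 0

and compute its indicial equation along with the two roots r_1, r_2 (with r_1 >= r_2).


Divide by x^2 to reach normal form y'' + P_1(x) y' + P_2(x) y = 0 with P_1(x) = 2 + 1/x and P_2(x) = 3/x - 9/x^2.
x = 0 is a singular point because the y'-coefficient 2 + 1/x has a pole at x = 0 and the y-coefficient 3/x - 9/x^2 has a pole at x = 0.
It is a regular singular point because x P_1(x) = p(x) = 2x + 1 and x^2 P_2(x) = q(x) = 3x - 9 are polynomials, hence analytic at x = 0.
p(0) = 1,  q(0) = -9.
Indicial equation: r(r-1) + p(0) r + q(0) = 0, i.e. r^2 + (p(0) - 1) r + q(0) = 0, i.e. r^2 - 9 = 0.
Discriminant: (0)^2 - 4(-9) = 36, so r = (0 ± 6)/2.
Solving: r_1 = 3, r_2 = -3.

indicial: r^2 - 9 = 0; roots r_1 = 3, r_2 = -3


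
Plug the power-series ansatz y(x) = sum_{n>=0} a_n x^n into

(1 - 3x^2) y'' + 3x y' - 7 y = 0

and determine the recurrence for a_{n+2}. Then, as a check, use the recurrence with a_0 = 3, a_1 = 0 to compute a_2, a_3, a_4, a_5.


Substitute y = sum_n a_n x^n.
(1 - 3 x^2) y'' contributes (n+2)(n+1) a_{n+2} - 3 n(n-1) a_n at x^n.
3 x y'(x) contributes 3 n a_n at x^n.
-7 y(x) contributes -7 a_n at x^n.
Matching x^n: (n+2)(n+1) a_{n+2} + (-3 n(n-1) + 3 n - 7) a_n = 0.
Thus a_{n+2} = (3 n(n-1) - 3 n + 7) / ((n+1)(n+2)) * a_n.

Check with a_0 = 3, a_1 = 0 (apply the recurrence for n = 0, 1, 2, 3): a_0 = 3, a_1 = 0, a_2 = 21/2, a_3 = 0, a_4 = 49/8, a_5 = 0.

a_(n+2) = (3 n(n-1) - 3 n + 7) / ((n+1)(n+2)) * a_n; check: a_0 = 3, a_1 = 0, a_2 = 21/2, a_3 = 0, a_4 = 49/8, a_5 = 0


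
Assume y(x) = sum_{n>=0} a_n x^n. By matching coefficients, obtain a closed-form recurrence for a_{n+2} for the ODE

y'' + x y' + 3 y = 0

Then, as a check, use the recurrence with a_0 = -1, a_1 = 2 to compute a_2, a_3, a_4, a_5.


Substitute y = sum_n a_n x^n.
y''(x) has coefficient (n+2)(n+1) a_{n+2} at x^n;
x y'(x) has coefficient n a_n at x^n (shift);
3 y(x) has coefficient 3 a_n at x^n.
Matching x^n: (n+2)(n+1) a_{n+2} + (n + 3) a_n = 0.
Thus a_{n+2} = (-n - 3) / ((n+1)(n+2)) * a_n.

Check with a_0 = -1, a_1 = 2 (apply the recurrence for n = 0, 1, 2, 3): a_0 = -1, a_1 = 2, a_2 = 3/2, a_3 = -4/3, a_4 = -5/8, a_5 = 2/5.

a_(n+2) = (-n - 3) / ((n+1)(n+2)) * a_n; check: a_0 = -1, a_1 = 2, a_2 = 3/2, a_3 = -4/3, a_4 = -5/8, a_5 = 2/5


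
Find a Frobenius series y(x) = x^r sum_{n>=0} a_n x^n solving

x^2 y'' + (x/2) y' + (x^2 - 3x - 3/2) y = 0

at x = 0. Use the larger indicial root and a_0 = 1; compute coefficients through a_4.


Write in Frobenius form y'' + (p(x)/x) y' + (q(x)/x^2) y = 0:
  p(x) = 1/2,  q(x) = x^2 - 3x - 3/2.
Indicial equation: r(r-1) + (1/2) r + (-3/2) = 0 -> roots r_1 = 3/2, r_2 = -1.
Take r = r_1 = 3/2. Let y(x) = x^r sum_{n>=0} a_n x^n with a_0 = 1.
Substitute y = x^r sum a_n x^n and match x^{r+n}. The recurrence is
  D(n) a_n - 3 a_{n-1} + 1 a_{n-2} = 0,  where D(n) = (r+n)(r+n-1) + (1/2)(r+n) + (-3/2).
  a_n = [3 a_{n-1} - 1 a_{n-2}] / D(n).
Since the indicial polynomial factors as (r - r_1)(r - r_2), D(n) = (r_1 + n - r_1)(r_1 + n - r_2) = n(n + 5/2).
Evaluating step by step (a_0 = 1):
  n = 1: D(1) = 1(1 + 5/2) = 7/2; numerator = 3(1) = 3; a_1 = (3)/(7/2) = 6/7
  n = 2: D(2) = 2(2 + 5/2) = 9; numerator = 3(6/7) - 1(1) = 11/7; a_2 = (11/7)/(9) = 11/63
  n = 3: D(3) = 3(3 + 5/2) = 33/2; numerator = 3(11/63) - 1(6/7) = -1/3; a_3 = (-1/3)/(33/2) = -2/99
  n = 4: D(4) = 4(4 + 5/2) = 26; numerator = 3(-2/99) - 1(11/63) = -163/693; a_4 = (-163/693)/(26) = -163/18018

r = 3/2; a_0 = 1; a_1 = 6/7; a_2 = 11/63; a_3 = -2/99; a_4 = -163/18018


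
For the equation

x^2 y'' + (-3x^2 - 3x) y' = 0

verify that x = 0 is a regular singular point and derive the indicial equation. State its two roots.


Divide by x^2 to reach normal form y'' + P_1(x) y' + P_2(x) y = 0 with P_1(x) = -3 - 3/x and P_2(x) = 0.
x = 0 is a singular point because the y'-coefficient -3 - 3/x has a pole at x = 0.
It is a regular singular point because x P_1(x) = p(x) = -3x - 3 and x^2 P_2(x) = q(x) = 0 are polynomials, hence analytic at x = 0.
p(0) = -3,  q(0) = 0.
Indicial equation: r(r-1) + p(0) r + q(0) = 0, i.e. r^2 + (p(0) - 1) r + q(0) = 0, i.e. r^2 - 4 r = 0.
Discriminant: (-4)^2 - 4(0) = 16, so r = (4 ± 4)/2.
Solving: r_1 = 4, r_2 = 0.

indicial: r^2 - 4 r = 0; roots r_1 = 4, r_2 = 0


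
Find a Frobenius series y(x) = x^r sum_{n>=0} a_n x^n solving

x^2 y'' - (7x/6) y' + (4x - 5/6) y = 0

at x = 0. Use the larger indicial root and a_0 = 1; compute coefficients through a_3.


Write in Frobenius form y'' + (p(x)/x) y' + (q(x)/x^2) y = 0:
  p(x) = -7/6,  q(x) = 4x - 5/6.
Indicial equation: r(r-1) + (-7/6) r + (-5/6) = 0 -> roots r_1 = 5/2, r_2 = -1/3.
Take r = r_1 = 5/2. Let y(x) = x^r sum_{n>=0} a_n x^n with a_0 = 1.
Substitute y = x^r sum a_n x^n and match x^{r+n}. The recurrence is
  D(n) a_n + 4 a_{n-1} = 0,  where D(n) = (r+n)(r+n-1) + (-7/6)(r+n) + (-5/6).
  a_n = -4 / D(n) * a_{n-1}.
Since the indicial polynomial factors as (r - r_1)(r - r_2), D(n) = (r_1 + n - r_1)(r_1 + n - r_2) = n(n + 17/6).
Evaluating step by step (a_0 = 1):
  n = 1: D(1) = 1(1 + 17/6) = 23/6; numerator = -4(1) = -4; a_1 = (-4)/(23/6) = -24/23
  n = 2: D(2) = 2(2 + 17/6) = 29/3; numerator = -4(-24/23) = 96/23; a_2 = (96/23)/(29/3) = 288/667
  n = 3: D(3) = 3(3 + 17/6) = 35/2; numerator = -4(288/667) = -1152/667; a_3 = (-1152/667)/(35/2) = -2304/23345

r = 5/2; a_0 = 1; a_1 = -24/23; a_2 = 288/667; a_3 = -2304/23345


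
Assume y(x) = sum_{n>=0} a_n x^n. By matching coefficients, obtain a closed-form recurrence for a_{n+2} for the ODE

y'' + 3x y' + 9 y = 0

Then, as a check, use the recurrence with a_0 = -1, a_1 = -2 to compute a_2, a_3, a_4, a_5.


Substitute y = sum_n a_n x^n.
y''(x) has coefficient (n+2)(n+1) a_{n+2} at x^n;
3 x y'(x) has coefficient 3 n a_n at x^n (shift);
9 y(x) has coefficient 9 a_n at x^n.
Matching x^n: (n+2)(n+1) a_{n+2} + (3n + 9) a_n = 0.
Thus a_{n+2} = (-3n - 9) / ((n+1)(n+2)) * a_n.

Check with a_0 = -1, a_1 = -2 (apply the recurrence for n = 0, 1, 2, 3): a_0 = -1, a_1 = -2, a_2 = 9/2, a_3 = 4, a_4 = -45/8, a_5 = -18/5.

a_(n+2) = (-3n - 9) / ((n+1)(n+2)) * a_n; check: a_0 = -1, a_1 = -2, a_2 = 9/2, a_3 = 4, a_4 = -45/8, a_5 = -18/5


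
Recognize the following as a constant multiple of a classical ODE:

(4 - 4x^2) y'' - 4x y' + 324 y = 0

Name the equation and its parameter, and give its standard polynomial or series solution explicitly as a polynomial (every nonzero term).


All three coefficients share the factor 4; dividing through by 4 gives  (1 - x^2) y'' - x y' + 81 y = 0.
This matches the Chebyshev equation (1 - x^2) y'' - x y' + n^2 y = 0 (note the -x y' term, not -2x y') with n^2 = 81, so n = 9; the polynomial solution is T_9(x).
With y = sum_k a_k x^k, matching x^k gives (k+2)(k+1) a_{k+2} = (k^2 - n^2) a_k = (k - 9)(k + 9) a_k. The right side vanishes at k = 9, so the series with the parity of 9 terminates at degree 9.
Standard normalization: leading coefficient of T_n is 2^(n-1), so a_9 = 2^8 = 256. Work downward with a_k = (k+1)(k+2) a_{k+2} / ((k - 9)(k + 9)):
  a_7 = (8)(9)(256) / ((7 - 9)(7 + 9)) = 18432/(-32) = -576
  a_5 = (6)(7)(-576) / ((5 - 9)(5 + 9)) = -24192/(-56) = 432
  a_3 = (4)(5)(432) / ((3 - 9)(3 + 9)) = 8640/(-72) = -120
  a_1 = (2)(3)(-120) / ((1 - 9)(1 + 9)) = -720/(-80) = 9
Hence T_9(x) = 256 x^9 - 576 x^7 + 432 x^5 - 120 x^3 + 9 x.

T_9(x); series = 256 x^9 - 576 x^7 + 432 x^5 - 120 x^3 + 9 x


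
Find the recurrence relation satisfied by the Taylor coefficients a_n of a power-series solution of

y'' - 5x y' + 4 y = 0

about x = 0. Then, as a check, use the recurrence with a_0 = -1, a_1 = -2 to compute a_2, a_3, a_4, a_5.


Substitute y = sum_n a_n x^n.
y''(x) has coefficient (n+2)(n+1) a_{n+2} at x^n;
-5 x y'(x) has coefficient -5 n a_n at x^n (shift);
4 y(x) has coefficient 4 a_n at x^n.
Matching x^n: (n+2)(n+1) a_{n+2} + (-5n + 4) a_n = 0.
Thus a_{n+2} = (5n - 4) / ((n+1)(n+2)) * a_n.

Check with a_0 = -1, a_1 = -2 (apply the recurrence for n = 0, 1, 2, 3): a_0 = -1, a_1 = -2, a_2 = 2, a_3 = -1/3, a_4 = 1, a_5 = -11/60.

a_(n+2) = (5n - 4) / ((n+1)(n+2)) * a_n; check: a_0 = -1, a_1 = -2, a_2 = 2, a_3 = -1/3, a_4 = 1, a_5 = -11/60


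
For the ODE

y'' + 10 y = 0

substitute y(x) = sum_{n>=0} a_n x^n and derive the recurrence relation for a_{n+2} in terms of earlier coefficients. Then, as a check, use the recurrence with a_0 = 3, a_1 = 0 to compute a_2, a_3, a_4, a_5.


Substitute y = sum_n a_n x^n into y'' + (const) y = 0.
y''(x) = sum_{n>=0} (n+2)(n+1) a_{n+2} x^n.
The ODE becomes sum_n [(n+2)(n+1) a_{n+2} + 10 a_n] x^n = 0.
Setting each coefficient to zero gives the recurrence:
  (n+2)(n+1) a_{n+2} + 10 a_n = 0,
  a_{n+2} = -10 / ((n+1)(n+2)) a_n.

Check with a_0 = 3, a_1 = 0 (apply the recurrence for n = 0, 1, 2, 3): a_0 = 3, a_1 = 0, a_2 = -15, a_3 = 0, a_4 = 25/2, a_5 = 0.

a_{n+2} = -10/((n+1)(n+2)) * a_n; check: a_0 = 3, a_1 = 0, a_2 = -15, a_3 = 0, a_4 = 25/2, a_5 = 0


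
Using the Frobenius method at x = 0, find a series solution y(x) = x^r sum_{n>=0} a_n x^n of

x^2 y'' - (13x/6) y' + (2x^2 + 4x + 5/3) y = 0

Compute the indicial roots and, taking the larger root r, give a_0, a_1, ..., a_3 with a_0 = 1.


Write in Frobenius form y'' + (p(x)/x) y' + (q(x)/x^2) y = 0:
  p(x) = -13/6,  q(x) = 2x^2 + 4x + 5/3.
Indicial equation: r(r-1) + (-13/6) r + (5/3) = 0 -> roots r_1 = 5/2, r_2 = 2/3.
Take r = r_1 = 5/2. Let y(x) = x^r sum_{n>=0} a_n x^n with a_0 = 1.
Substitute y = x^r sum a_n x^n and match x^{r+n}. The recurrence is
  D(n) a_n + 4 a_{n-1} + 2 a_{n-2} = 0,  where D(n) = (r+n)(r+n-1) + (-13/6)(r+n) + (5/3).
  a_n = [-4 a_{n-1} - 2 a_{n-2}] / D(n).
Since the indicial polynomial factors as (r - r_1)(r - r_2), D(n) = (r_1 + n - r_1)(r_1 + n - r_2) = n(n + 11/6).
Evaluating step by step (a_0 = 1):
  n = 1: D(1) = 1(1 + 11/6) = 17/6; numerator = -4(1) = -4; a_1 = (-4)/(17/6) = -24/17
  n = 2: D(2) = 2(2 + 11/6) = 23/3; numerator = -4(-24/17) - 2(1) = 62/17; a_2 = (62/17)/(23/3) = 186/391
  n = 3: D(3) = 3(3 + 11/6) = 29/2; numerator = -4(186/391) - 2(-24/17) = 360/391; a_3 = (360/391)/(29/2) = 720/11339

r = 5/2; a_0 = 1; a_1 = -24/17; a_2 = 186/391; a_3 = 720/11339


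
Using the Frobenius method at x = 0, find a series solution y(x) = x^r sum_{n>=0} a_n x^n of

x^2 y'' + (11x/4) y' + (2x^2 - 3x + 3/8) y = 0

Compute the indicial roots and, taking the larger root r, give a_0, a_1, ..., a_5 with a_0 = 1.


Write in Frobenius form y'' + (p(x)/x) y' + (q(x)/x^2) y = 0:
  p(x) = 11/4,  q(x) = 2x^2 - 3x + 3/8.
Indicial equation: r(r-1) + (11/4) r + (3/8) = 0 -> roots r_1 = -1/4, r_2 = -3/2.
Take r = r_1 = -1/4. Let y(x) = x^r sum_{n>=0} a_n x^n with a_0 = 1.
Substitute y = x^r sum a_n x^n and match x^{r+n}. The recurrence is
  D(n) a_n - 3 a_{n-1} + 2 a_{n-2} = 0,  where D(n) = (r+n)(r+n-1) + (11/4)(r+n) + (3/8).
  a_n = [3 a_{n-1} - 2 a_{n-2}] / D(n).
Since the indicial polynomial factors as (r - r_1)(r - r_2), D(n) = (r_1 + n - r_1)(r_1 + n - r_2) = n(n + 5/4).
Evaluating step by step (a_0 = 1):
  n = 1: D(1) = 1(1 + 5/4) = 9/4; numerator = 3(1) = 3; a_1 = (3)/(9/4) = 4/3
  n = 2: D(2) = 2(2 + 5/4) = 13/2; numerator = 3(4/3) - 2(1) = 2; a_2 = (2)/(13/2) = 4/13
  n = 3: D(3) = 3(3 + 5/4) = 51/4; numerator = 3(4/13) - 2(4/3) = -68/39; a_3 = (-68/39)/(51/4) = -16/117
  n = 4: D(4) = 4(4 + 5/4) = 21; numerator = 3(-16/117) - 2(4/13) = -40/39; a_4 = (-40/39)/(21) = -40/819
  n = 5: D(5) = 5(5 + 5/4) = 125/4; numerator = 3(-40/819) - 2(-16/117) = 8/63; a_5 = (8/63)/(125/4) = 32/7875

r = -1/4; a_0 = 1; a_1 = 4/3; a_2 = 4/13; a_3 = -16/117; a_4 = -40/819; a_5 = 32/7875


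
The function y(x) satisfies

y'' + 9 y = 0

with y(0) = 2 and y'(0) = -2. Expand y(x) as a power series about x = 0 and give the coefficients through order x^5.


Ansatz: y(x) = sum_{n>=0} a_n x^n, so y'(x) = sum_{n>=1} n a_n x^(n-1) and y''(x) = sum_{n>=2} n(n-1) a_n x^(n-2).
Substitute into P(x) y'' + Q(x) y' + R(x) y = 0 with P(x) = 1, Q(x) = 0, R(x) = 9, and match powers of x.
Initial conditions: a_0 = 2, a_1 = -2.
Setting the coefficient of each power of x to zero and solving order by order (substituting the coefficients already found):
  x^0: 2 a_2 + 9 a_0 = 0  ->  2 a_2 = -9 a_0 = -18  ->  a_2 = -9
  x^1: 6 a_3 + 9 a_1 = 0  ->  6 a_3 = -9 a_1 = 18  ->  a_3 = 3
  x^2: 12 a_4 + 9 a_2 = 0  ->  12 a_4 = -9 a_2 = 81  ->  a_4 = 27/4
  x^3: 20 a_5 + 9 a_3 = 0  ->  20 a_5 = -9 a_3 = -27  ->  a_5 = -27/20
Truncated series: y(x) = 2 - 2 x - 9 x^2 + 3 x^3 + (27/4) x^4 - (27/20) x^5 + O(x^6).

a_0 = 2; a_1 = -2; a_2 = -9; a_3 = 3; a_4 = 27/4; a_5 = -27/20


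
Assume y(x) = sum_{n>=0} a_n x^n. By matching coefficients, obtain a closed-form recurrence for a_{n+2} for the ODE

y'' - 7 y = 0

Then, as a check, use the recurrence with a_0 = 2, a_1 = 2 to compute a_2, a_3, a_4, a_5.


Substitute y = sum_n a_n x^n into y'' + (const) y = 0.
y''(x) = sum_{n>=0} (n+2)(n+1) a_{n+2} x^n.
The ODE becomes sum_n [(n+2)(n+1) a_{n+2} - 7 a_n] x^n = 0.
Setting each coefficient to zero gives the recurrence:
  (n+2)(n+1) a_{n+2} - 7 a_n = 0,
  a_{n+2} = 7 / ((n+1)(n+2)) a_n.

Check with a_0 = 2, a_1 = 2 (apply the recurrence for n = 0, 1, 2, 3): a_0 = 2, a_1 = 2, a_2 = 7, a_3 = 7/3, a_4 = 49/12, a_5 = 49/60.

a_{n+2} = 7/((n+1)(n+2)) * a_n; check: a_0 = 2, a_1 = 2, a_2 = 7, a_3 = 7/3, a_4 = 49/12, a_5 = 49/60


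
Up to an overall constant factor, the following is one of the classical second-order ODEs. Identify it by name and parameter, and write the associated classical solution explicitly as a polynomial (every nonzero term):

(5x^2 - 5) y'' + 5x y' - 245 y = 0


All three coefficients share the factor -5; dividing through by -5 gives  (1 - x^2) y'' - x y' + 49 y = 0.
This matches the Chebyshev equation (1 - x^2) y'' - x y' + n^2 y = 0 (note the -x y' term, not -2x y') with n^2 = 49, so n = 7; the polynomial solution is T_7(x).
With y = sum_k a_k x^k, matching x^k gives (k+2)(k+1) a_{k+2} = (k^2 - n^2) a_k = (k - 7)(k + 7) a_k. The right side vanishes at k = 7, so the series with the parity of 7 terminates at degree 7.
Standard normalization: leading coefficient of T_n is 2^(n-1), so a_7 = 2^6 = 64. Work downward with a_k = (k+1)(k+2) a_{k+2} / ((k - 7)(k + 7)):
  a_5 = (6)(7)(64) / ((5 - 7)(5 + 7)) = 2688/(-24) = -112
  a_3 = (4)(5)(-112) / ((3 - 7)(3 + 7)) = -2240/(-40) = 56
  a_1 = (2)(3)(56) / ((1 - 7)(1 + 7)) = 336/(-48) = -7
Hence T_7(x) = 64 x^7 - 112 x^5 + 56 x^3 - 7 x.

T_7(x); series = 64 x^7 - 112 x^5 + 56 x^3 - 7 x


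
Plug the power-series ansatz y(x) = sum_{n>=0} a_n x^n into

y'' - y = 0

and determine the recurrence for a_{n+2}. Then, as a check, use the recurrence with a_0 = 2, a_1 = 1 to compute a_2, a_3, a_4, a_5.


Substitute y = sum_n a_n x^n into y'' + (const) y = 0.
y''(x) = sum_{n>=0} (n+2)(n+1) a_{n+2} x^n.
The ODE becomes sum_n [(n+2)(n+1) a_{n+2} - 1 a_n] x^n = 0.
Setting each coefficient to zero gives the recurrence:
  (n+2)(n+1) a_{n+2} - 1 a_n = 0,
  a_{n+2} = 1 / ((n+1)(n+2)) a_n.

Check with a_0 = 2, a_1 = 1 (apply the recurrence for n = 0, 1, 2, 3): a_0 = 2, a_1 = 1, a_2 = 1, a_3 = 1/6, a_4 = 1/12, a_5 = 1/120.

a_{n+2} = 1/((n+1)(n+2)) * a_n; check: a_0 = 2, a_1 = 1, a_2 = 1, a_3 = 1/6, a_4 = 1/12, a_5 = 1/120


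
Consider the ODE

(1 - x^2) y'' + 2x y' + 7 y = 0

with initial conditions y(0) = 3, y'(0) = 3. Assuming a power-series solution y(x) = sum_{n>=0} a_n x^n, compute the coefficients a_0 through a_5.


Ansatz: y(x) = sum_{n>=0} a_n x^n, so y'(x) = sum_{n>=1} n a_n x^(n-1) and y''(x) = sum_{n>=2} n(n-1) a_n x^(n-2).
Substitute into P(x) y'' + Q(x) y' + R(x) y = 0 with P(x) = 1 - x^2, Q(x) = 2x, R(x) = 7, and match powers of x.
Initial conditions: a_0 = 3, a_1 = 3.
Setting the coefficient of each power of x to zero and solving order by order (substituting the coefficients already found):
  x^0: 2 a_2 + 7 a_0 = 0  ->  2 a_2 = -7 a_0 = -21  ->  a_2 = -21/2
  x^1: 6 a_3 + 9 a_1 = 0  ->  6 a_3 = -9 a_1 = -27  ->  a_3 = -9/2
  x^2: 12 a_4 + 9 a_2 = 0  ->  12 a_4 = -9 a_2 = 189/2  ->  a_4 = 63/8
  x^3: 20 a_5 + 7 a_3 = 0  ->  20 a_5 = -7 a_3 = 63/2  ->  a_5 = 63/40
Truncated series: y(x) = 3 + 3 x - (21/2) x^2 - (9/2) x^3 + (63/8) x^4 + (63/40) x^5 + O(x^6).

a_0 = 3; a_1 = 3; a_2 = -21/2; a_3 = -9/2; a_4 = 63/8; a_5 = 63/40


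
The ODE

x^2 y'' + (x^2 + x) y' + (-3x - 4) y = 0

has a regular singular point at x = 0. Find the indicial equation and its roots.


Divide by x^2 to reach normal form y'' + P_1(x) y' + P_2(x) y = 0 with P_1(x) = 1 + 1/x and P_2(x) = -3/x - 4/x^2.
x = 0 is a singular point because the y'-coefficient 1 + 1/x has a pole at x = 0 and the y-coefficient -3/x - 4/x^2 has a pole at x = 0.
It is a regular singular point because x P_1(x) = p(x) = x + 1 and x^2 P_2(x) = q(x) = -3x - 4 are polynomials, hence analytic at x = 0.
p(0) = 1,  q(0) = -4.
Indicial equation: r(r-1) + p(0) r + q(0) = 0, i.e. r^2 + (p(0) - 1) r + q(0) = 0, i.e. r^2 - 4 = 0.
Discriminant: (0)^2 - 4(-4) = 16, so r = (0 ± 4)/2.
Solving: r_1 = 2, r_2 = -2.

indicial: r^2 - 4 = 0; roots r_1 = 2, r_2 = -2


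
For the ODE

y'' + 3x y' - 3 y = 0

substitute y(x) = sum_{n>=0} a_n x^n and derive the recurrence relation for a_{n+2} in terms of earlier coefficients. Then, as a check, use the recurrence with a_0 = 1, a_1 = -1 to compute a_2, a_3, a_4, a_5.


Substitute y = sum_n a_n x^n.
y''(x) has coefficient (n+2)(n+1) a_{n+2} at x^n;
3 x y'(x) has coefficient 3 n a_n at x^n (shift);
-3 y(x) has coefficient -3 a_n at x^n.
Matching x^n: (n+2)(n+1) a_{n+2} + (3n - 3) a_n = 0.
Thus a_{n+2} = (-3n + 3) / ((n+1)(n+2)) * a_n.

Check with a_0 = 1, a_1 = -1 (apply the recurrence for n = 0, 1, 2, 3): a_0 = 1, a_1 = -1, a_2 = 3/2, a_3 = 0, a_4 = -3/8, a_5 = 0.

a_(n+2) = (-3n + 3) / ((n+1)(n+2)) * a_n; check: a_0 = 1, a_1 = -1, a_2 = 3/2, a_3 = 0, a_4 = -3/8, a_5 = 0


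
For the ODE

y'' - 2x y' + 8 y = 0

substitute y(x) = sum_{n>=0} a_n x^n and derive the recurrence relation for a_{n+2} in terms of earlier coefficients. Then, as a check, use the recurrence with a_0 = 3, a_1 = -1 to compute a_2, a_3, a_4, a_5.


Substitute y = sum_n a_n x^n.
y''(x) has coefficient (n+2)(n+1) a_{n+2} at x^n;
-2 x y'(x) has coefficient -2 n a_n at x^n (shift);
8 y(x) has coefficient 8 a_n at x^n.
Matching x^n: (n+2)(n+1) a_{n+2} + (-2n + 8) a_n = 0.
Thus a_{n+2} = (2n - 8) / ((n+1)(n+2)) * a_n.

Check with a_0 = 3, a_1 = -1 (apply the recurrence for n = 0, 1, 2, 3): a_0 = 3, a_1 = -1, a_2 = -12, a_3 = 1, a_4 = 4, a_5 = -1/10.

a_(n+2) = (2n - 8) / ((n+1)(n+2)) * a_n; check: a_0 = 3, a_1 = -1, a_2 = -12, a_3 = 1, a_4 = 4, a_5 = -1/10


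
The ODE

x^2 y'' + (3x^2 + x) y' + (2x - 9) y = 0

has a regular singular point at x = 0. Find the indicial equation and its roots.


Divide by x^2 to reach normal form y'' + P_1(x) y' + P_2(x) y = 0 with P_1(x) = 3 + 1/x and P_2(x) = 2/x - 9/x^2.
x = 0 is a singular point because the y'-coefficient 3 + 1/x has a pole at x = 0 and the y-coefficient 2/x - 9/x^2 has a pole at x = 0.
It is a regular singular point because x P_1(x) = p(x) = 3x + 1 and x^2 P_2(x) = q(x) = 2x - 9 are polynomials, hence analytic at x = 0.
p(0) = 1,  q(0) = -9.
Indicial equation: r(r-1) + p(0) r + q(0) = 0, i.e. r^2 + (p(0) - 1) r + q(0) = 0, i.e. r^2 - 9 = 0.
Discriminant: (0)^2 - 4(-9) = 36, so r = (0 ± 6)/2.
Solving: r_1 = 3, r_2 = -3.

indicial: r^2 - 9 = 0; roots r_1 = 3, r_2 = -3


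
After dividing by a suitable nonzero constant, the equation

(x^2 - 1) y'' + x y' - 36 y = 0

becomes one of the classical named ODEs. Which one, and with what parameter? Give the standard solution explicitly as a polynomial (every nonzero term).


All three coefficients share the factor -1; dividing through by -1 gives  (1 - x^2) y'' - x y' + 36 y = 0.
This matches the Chebyshev equation (1 - x^2) y'' - x y' + n^2 y = 0 (note the -x y' term, not -2x y') with n^2 = 36, so n = 6; the polynomial solution is T_6(x).
With y = sum_k a_k x^k, matching x^k gives (k+2)(k+1) a_{k+2} = (k^2 - n^2) a_k = (k - 6)(k + 6) a_k. The right side vanishes at k = 6, so the series with the parity of 6 terminates at degree 6.
Standard normalization: leading coefficient of T_n is 2^(n-1), so a_6 = 2^5 = 32. Work downward with a_k = (k+1)(k+2) a_{k+2} / ((k - 6)(k + 6)):
  a_4 = (5)(6)(32) / ((4 - 6)(4 + 6)) = 960/(-20) = -48
  a_2 = (3)(4)(-48) / ((2 - 6)(2 + 6)) = -576/(-32) = 18
  a_0 = (1)(2)(18) / ((0 - 6)(0 + 6)) = 36/(-36) = -1
Hence T_6(x) = 32 x^6 - 48 x^4 + 18 x^2 - 1.

T_6(x); series = 32 x^6 - 48 x^4 + 18 x^2 - 1


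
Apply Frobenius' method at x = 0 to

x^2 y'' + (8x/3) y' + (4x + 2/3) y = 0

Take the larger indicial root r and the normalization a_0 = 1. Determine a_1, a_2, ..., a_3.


Write in Frobenius form y'' + (p(x)/x) y' + (q(x)/x^2) y = 0:
  p(x) = 8/3,  q(x) = 4x + 2/3.
Indicial equation: r(r-1) + (8/3) r + (2/3) = 0 -> roots r_1 = -2/3, r_2 = -1.
Take r = r_1 = -2/3. Let y(x) = x^r sum_{n>=0} a_n x^n with a_0 = 1.
Substitute y = x^r sum a_n x^n and match x^{r+n}. The recurrence is
  D(n) a_n + 4 a_{n-1} = 0,  where D(n) = (r+n)(r+n-1) + (8/3)(r+n) + (2/3).
  a_n = -4 / D(n) * a_{n-1}.
Since the indicial polynomial factors as (r - r_1)(r - r_2), D(n) = (r_1 + n - r_1)(r_1 + n - r_2) = n(n + 1/3).
Evaluating step by step (a_0 = 1):
  n = 1: D(1) = 1(1 + 1/3) = 4/3; numerator = -4(1) = -4; a_1 = (-4)/(4/3) = -3
  n = 2: D(2) = 2(2 + 1/3) = 14/3; numerator = -4(-3) = 12; a_2 = (12)/(14/3) = 18/7
  n = 3: D(3) = 3(3 + 1/3) = 10; numerator = -4(18/7) = -72/7; a_3 = (-72/7)/(10) = -36/35

r = -2/3; a_0 = 1; a_1 = -3; a_2 = 18/7; a_3 = -36/35


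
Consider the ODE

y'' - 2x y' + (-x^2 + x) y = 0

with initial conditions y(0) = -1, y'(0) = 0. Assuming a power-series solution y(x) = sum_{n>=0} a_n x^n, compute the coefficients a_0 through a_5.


Ansatz: y(x) = sum_{n>=0} a_n x^n, so y'(x) = sum_{n>=1} n a_n x^(n-1) and y''(x) = sum_{n>=2} n(n-1) a_n x^(n-2).
Substitute into P(x) y'' + Q(x) y' + R(x) y = 0 with P(x) = 1, Q(x) = -2x, R(x) = -x^2 + x, and match powers of x.
Initial conditions: a_0 = -1, a_1 = 0.
Setting the coefficient of each power of x to zero and solving order by order (substituting the coefficients already found):
  x^0: 2 a_2 = 0  ->  a_2 = 0
  x^1: 6 a_3 - 2 a_1 + a_0 = 0  ->  6 a_3 = 2 a_1 - a_0 = 1  ->  a_3 = 1/6
  x^2: 12 a_4 - 4 a_2 + a_1 - a_0 = 0  ->  12 a_4 = 4 a_2 - a_1 + a_0 = -1  ->  a_4 = -1/12
  x^3: 20 a_5 - 6 a_3 + a_2 - a_1 = 0  ->  20 a_5 = 6 a_3 - a_2 + a_1 = 1  ->  a_5 = 1/20
Truncated series: y(x) = -1 + (1/6) x^3 - (1/12) x^4 + (1/20) x^5 + O(x^6).

a_0 = -1; a_1 = 0; a_2 = 0; a_3 = 1/6; a_4 = -1/12; a_5 = 1/20


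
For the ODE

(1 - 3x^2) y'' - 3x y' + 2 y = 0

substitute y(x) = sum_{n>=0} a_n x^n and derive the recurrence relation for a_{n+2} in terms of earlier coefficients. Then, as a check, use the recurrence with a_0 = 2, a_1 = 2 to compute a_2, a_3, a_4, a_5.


Substitute y = sum_n a_n x^n.
(1 - 3 x^2) y'' contributes (n+2)(n+1) a_{n+2} - 3 n(n-1) a_n at x^n.
-3 x y'(x) contributes -3 n a_n at x^n.
2 y(x) contributes 2 a_n at x^n.
Matching x^n: (n+2)(n+1) a_{n+2} + (-3 n(n-1) - 3 n + 2) a_n = 0.
Thus a_{n+2} = (3 n(n-1) + 3 n - 2) / ((n+1)(n+2)) * a_n.

Check with a_0 = 2, a_1 = 2 (apply the recurrence for n = 0, 1, 2, 3): a_0 = 2, a_1 = 2, a_2 = -2, a_3 = 1/3, a_4 = -5/3, a_5 = 5/12.

a_(n+2) = (3 n(n-1) + 3 n - 2) / ((n+1)(n+2)) * a_n; check: a_0 = 2, a_1 = 2, a_2 = -2, a_3 = 1/3, a_4 = -5/3, a_5 = 5/12


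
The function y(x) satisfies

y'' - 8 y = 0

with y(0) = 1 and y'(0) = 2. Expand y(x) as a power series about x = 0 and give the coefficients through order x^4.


Ansatz: y(x) = sum_{n>=0} a_n x^n, so y'(x) = sum_{n>=1} n a_n x^(n-1) and y''(x) = sum_{n>=2} n(n-1) a_n x^(n-2).
Substitute into P(x) y'' + Q(x) y' + R(x) y = 0 with P(x) = 1, Q(x) = 0, R(x) = -8, and match powers of x.
Initial conditions: a_0 = 1, a_1 = 2.
Setting the coefficient of each power of x to zero and solving order by order (substituting the coefficients already found):
  x^0: 2 a_2 - 8 a_0 = 0  ->  2 a_2 = 8 a_0 = 8  ->  a_2 = 4
  x^1: 6 a_3 - 8 a_1 = 0  ->  6 a_3 = 8 a_1 = 16  ->  a_3 = 8/3
  x^2: 12 a_4 - 8 a_2 = 0  ->  12 a_4 = 8 a_2 = 32  ->  a_4 = 8/3
Truncated series: y(x) = 1 + 2 x + 4 x^2 + (8/3) x^3 + (8/3) x^4 + O(x^5).

a_0 = 1; a_1 = 2; a_2 = 4; a_3 = 8/3; a_4 = 8/3


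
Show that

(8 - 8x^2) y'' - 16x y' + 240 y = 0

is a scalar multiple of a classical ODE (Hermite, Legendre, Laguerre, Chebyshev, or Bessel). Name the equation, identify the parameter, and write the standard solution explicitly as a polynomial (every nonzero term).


All three coefficients share the factor 8; dividing through by 8 gives  (1 - x^2) y'' - 2x y' + 30 y = 0.
This matches the Legendre equation (1 - x^2) y'' - 2x y' + n(n+1) y = 0 (note the -2x y' term) with n(n+1) = 30, so n = 5; the polynomial solution is P_5(x).
With y = sum_k a_k x^k, matching x^k gives (k+2)(k+1) a_{k+2} = [k(k+1) - n(n+1)] a_k = (k - 5)(k + 6) a_k. The right side vanishes at k = 5, so the series with the parity of 5 terminates at degree 5.
Standard normalization (P_n(1) = 1): leading coefficient (2n)!/(2^n (n!)^2) = 3628800/(32*14400) = 63/8, so a_5 = 63/8. Work downward with a_k = (k+1)(k+2) a_{k+2} / ((k - 5)(k + 6)):
  a_3 = (4)(5)(63/8) / ((3 - 5)(3 + 6)) = (315/2)/(-18) = -35/4
  a_1 = (2)(3)(-35/4) / ((1 - 5)(1 + 6)) = (-105/2)/(-28) = 15/8
Hence P_5(x) = 63 x^5/8 - 35 x^3/4 + 15 x/8.

P_5(x); series = 63 x^5/8 - 35 x^3/4 + 15 x/8


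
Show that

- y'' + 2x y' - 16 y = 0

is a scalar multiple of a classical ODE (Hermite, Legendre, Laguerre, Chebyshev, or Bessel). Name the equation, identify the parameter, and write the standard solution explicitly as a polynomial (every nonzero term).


All three coefficients share the factor -1; dividing through by -1 gives  y'' - 2x y' + 16 y = 0.
This matches the Hermite equation y'' - 2x y' + 2n y = 0 with 2n = 16, so n = 8; the polynomial solution is H_8(x).
With y = sum_k a_k x^k, matching x^k gives (k+2)(k+1) a_{k+2} = 2(k - n) a_k = 2(k - 8) a_k. The right side vanishes at k = 8, so the series with the parity of 8 terminates at degree 8.
Standard normalization: leading coefficient of H_n is 2^n, so a_8 = 2^8 = 256. Work downward with a_k = (k+1)(k+2) a_{k+2} / (2(k - n)):
  a_6 = (7)(8)(256) / (2(6 - 8)) = 14336/(-4) = -3584
  a_4 = (5)(6)(-3584) / (2(4 - 8)) = -107520/(-8) = 13440
  a_2 = (3)(4)(13440) / (2(2 - 8)) = 161280/(-12) = -13440
  a_0 = (1)(2)(-13440) / (2(0 - 8)) = -26880/(-16) = 1680
Hence H_8(x) = 256 x^8 - 3584 x^6 + 13440 x^4 - 13440 x^2 + 1680.

H_8(x); series = 256 x^8 - 3584 x^6 + 13440 x^4 - 13440 x^2 + 1680


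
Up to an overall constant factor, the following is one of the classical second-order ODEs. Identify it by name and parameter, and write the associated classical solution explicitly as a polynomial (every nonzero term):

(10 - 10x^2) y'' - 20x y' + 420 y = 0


All three coefficients share the factor 10; dividing through by 10 gives  (1 - x^2) y'' - 2x y' + 42 y = 0.
This matches the Legendre equation (1 - x^2) y'' - 2x y' + n(n+1) y = 0 (note the -2x y' term) with n(n+1) = 42, so n = 6; the polynomial solution is P_6(x).
With y = sum_k a_k x^k, matching x^k gives (k+2)(k+1) a_{k+2} = [k(k+1) - n(n+1)] a_k = (k - 6)(k + 7) a_k. The right side vanishes at k = 6, so the series with the parity of 6 terminates at degree 6.
Standard normalization (P_n(1) = 1): leading coefficient (2n)!/(2^n (n!)^2) = 479001600/(64*518400) = 231/16, so a_6 = 231/16. Work downward with a_k = (k+1)(k+2) a_{k+2} / ((k - 6)(k + 7)):
  a_4 = (5)(6)(231/16) / ((4 - 6)(4 + 7)) = (3465/8)/(-22) = -315/16
  a_2 = (3)(4)(-315/16) / ((2 - 6)(2 + 7)) = (-945/4)/(-36) = 105/16
  a_0 = (1)(2)(105/16) / ((0 - 6)(0 + 7)) = (105/8)/(-42) = -5/16
Hence P_6(x) = 231 x^6/16 - 315 x^4/16 + 105 x^2/16 - 5/16.

P_6(x); series = 231 x^6/16 - 315 x^4/16 + 105 x^2/16 - 5/16


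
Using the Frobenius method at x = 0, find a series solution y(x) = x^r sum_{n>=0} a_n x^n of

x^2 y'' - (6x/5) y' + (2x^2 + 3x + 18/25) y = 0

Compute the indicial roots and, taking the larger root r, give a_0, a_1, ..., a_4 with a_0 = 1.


Write in Frobenius form y'' + (p(x)/x) y' + (q(x)/x^2) y = 0:
  p(x) = -6/5,  q(x) = 2x^2 + 3x + 18/25.
Indicial equation: r(r-1) + (-6/5) r + (18/25) = 0 -> roots r_1 = 9/5, r_2 = 2/5.
Take r = r_1 = 9/5. Let y(x) = x^r sum_{n>=0} a_n x^n with a_0 = 1.
Substitute y = x^r sum a_n x^n and match x^{r+n}. The recurrence is
  D(n) a_n + 3 a_{n-1} + 2 a_{n-2} = 0,  where D(n) = (r+n)(r+n-1) + (-6/5)(r+n) + (18/25).
  a_n = [-3 a_{n-1} - 2 a_{n-2}] / D(n).
Since the indicial polynomial factors as (r - r_1)(r - r_2), D(n) = (r_1 + n - r_1)(r_1 + n - r_2) = n(n + 7/5).
Evaluating step by step (a_0 = 1):
  n = 1: D(1) = 1(1 + 7/5) = 12/5; numerator = -3(1) = -3; a_1 = (-3)/(12/5) = -5/4
  n = 2: D(2) = 2(2 + 7/5) = 34/5; numerator = -3(-5/4) - 2(1) = 7/4; a_2 = (7/4)/(34/5) = 35/136
  n = 3: D(3) = 3(3 + 7/5) = 66/5; numerator = -3(35/136) - 2(-5/4) = 235/136; a_3 = (235/136)/(66/5) = 1175/8976
  n = 4: D(4) = 4(4 + 7/5) = 108/5; numerator = -3(1175/8976) - 2(35/136) = -2715/2992; a_4 = (-2715/2992)/(108/5) = -4525/107712

r = 9/5; a_0 = 1; a_1 = -5/4; a_2 = 35/136; a_3 = 1175/8976; a_4 = -4525/107712


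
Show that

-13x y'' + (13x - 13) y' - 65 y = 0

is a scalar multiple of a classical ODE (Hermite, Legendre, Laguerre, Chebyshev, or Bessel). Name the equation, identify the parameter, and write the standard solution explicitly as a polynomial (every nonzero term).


All three coefficients share the factor -13; dividing through by -13 gives  x y'' + (1 - x) y' + 5 y = 0.
This matches the Laguerre equation x y'' + (1 - x) y' + n y = 0 with n = 5; the polynomial solution is L_5(x).
With y = sum_k a_k x^k, matching x^k gives (k+1)k a_{k+1} + (k+1) a_{k+1} - k a_k + n a_k = 0, i.e. (k+1)^2 a_{k+1} = (k - n) a_k = (k - 5) a_k. The right side vanishes at k = 5, so the series terminates at degree 5.
Standard normalization L_n(0) = 1 gives a_0 = 1. Work upward with a_{k+1} = (k - 5) a_k / (k+1)^2:
  a_1 = (0 - 5)(1) / 1^2 = -5/1 = -5
  a_2 = (1 - 5)(-5) / 2^2 = 20/4 = 5
  a_3 = (2 - 5)(5) / 3^2 = -15/9 = -5/3
  a_4 = (3 - 5)(-5/3) / 4^2 = (10/3)/16 = 5/24
  a_5 = (4 - 5)(5/24) / 5^2 = (-5/24)/25 = -1/120
Hence L_5(x) = -x^5/120 + 5 x^4/24 - 5 x^3/3 + 5 x^2 - 5 x + 1.

L_5(x); series = -x^5/120 + 5 x^4/24 - 5 x^3/3 + 5 x^2 - 5 x + 1


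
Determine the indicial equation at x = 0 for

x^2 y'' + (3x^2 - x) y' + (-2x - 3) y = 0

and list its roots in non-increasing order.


Divide by x^2 to reach normal form y'' + P_1(x) y' + P_2(x) y = 0 with P_1(x) = 3 - 1/x and P_2(x) = -2/x - 3/x^2.
x = 0 is a singular point because the y'-coefficient 3 - 1/x has a pole at x = 0 and the y-coefficient -2/x - 3/x^2 has a pole at x = 0.
It is a regular singular point because x P_1(x) = p(x) = 3x - 1 and x^2 P_2(x) = q(x) = -2x - 3 are polynomials, hence analytic at x = 0.
p(0) = -1,  q(0) = -3.
Indicial equation: r(r-1) + p(0) r + q(0) = 0, i.e. r^2 + (p(0) - 1) r + q(0) = 0, i.e. r^2 - 2 r - 3 = 0.
Discriminant: (-2)^2 - 4(-3) = 16, so r = (2 ± 4)/2.
Solving: r_1 = 3, r_2 = -1.

indicial: r^2 - 2 r - 3 = 0; roots r_1 = 3, r_2 = -1


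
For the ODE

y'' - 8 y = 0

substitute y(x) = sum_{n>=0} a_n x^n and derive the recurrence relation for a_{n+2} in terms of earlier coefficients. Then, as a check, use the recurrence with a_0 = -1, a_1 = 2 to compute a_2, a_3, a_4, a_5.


Substitute y = sum_n a_n x^n into y'' + (const) y = 0.
y''(x) = sum_{n>=0} (n+2)(n+1) a_{n+2} x^n.
The ODE becomes sum_n [(n+2)(n+1) a_{n+2} - 8 a_n] x^n = 0.
Setting each coefficient to zero gives the recurrence:
  (n+2)(n+1) a_{n+2} - 8 a_n = 0,
  a_{n+2} = 8 / ((n+1)(n+2)) a_n.

Check with a_0 = -1, a_1 = 2 (apply the recurrence for n = 0, 1, 2, 3): a_0 = -1, a_1 = 2, a_2 = -4, a_3 = 8/3, a_4 = -8/3, a_5 = 16/15.

a_{n+2} = 8/((n+1)(n+2)) * a_n; check: a_0 = -1, a_1 = 2, a_2 = -4, a_3 = 8/3, a_4 = -8/3, a_5 = 16/15


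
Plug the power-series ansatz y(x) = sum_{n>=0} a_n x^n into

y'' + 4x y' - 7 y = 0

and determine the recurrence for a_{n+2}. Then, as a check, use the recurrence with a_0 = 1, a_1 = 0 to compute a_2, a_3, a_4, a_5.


Substitute y = sum_n a_n x^n.
y''(x) has coefficient (n+2)(n+1) a_{n+2} at x^n;
4 x y'(x) has coefficient 4 n a_n at x^n (shift);
-7 y(x) has coefficient -7 a_n at x^n.
Matching x^n: (n+2)(n+1) a_{n+2} + (4n - 7) a_n = 0.
Thus a_{n+2} = (-4n + 7) / ((n+1)(n+2)) * a_n.

Check with a_0 = 1, a_1 = 0 (apply the recurrence for n = 0, 1, 2, 3): a_0 = 1, a_1 = 0, a_2 = 7/2, a_3 = 0, a_4 = -7/24, a_5 = 0.

a_(n+2) = (-4n + 7) / ((n+1)(n+2)) * a_n; check: a_0 = 1, a_1 = 0, a_2 = 7/2, a_3 = 0, a_4 = -7/24, a_5 = 0
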